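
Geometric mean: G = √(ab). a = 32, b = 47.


GM = √(32×47) = √1504 = 38.7814

GM = 38.7814


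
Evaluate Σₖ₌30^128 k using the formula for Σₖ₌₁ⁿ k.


Σₖ₌30^128 k = Σₖ₌₁^128 k − Σₖ₌₁^29 k
= 128·129/2 − 29·30/2
= 8256 − 435 = 7821

Σk = 7821


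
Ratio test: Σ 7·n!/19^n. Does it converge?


aₙ = 7·n!/19^n
a_{n+1}/aₙ = (n+1)!/19^(n+1) × 19^n/n!  (constant 7 cancels)
= (n+1)/19
L = lim(n→∞) (n+1)/19 = ∞
L > 1 → series DIVERGES

Diverges (ratio test: L = ∞ > 1)


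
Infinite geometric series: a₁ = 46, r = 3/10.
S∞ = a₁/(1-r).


S∞ = a₁/(1-r) = 46/(1 - 3/10)
= 46/(7/10)
= 460/7

S∞ = 460/7


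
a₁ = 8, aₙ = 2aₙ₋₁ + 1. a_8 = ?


Computing step by step:
a_1 = 8
a_2 = 17
a_3 = 35
a_4 = 71
a_5 = 143
a_6 = 287
a_7 = 575
a_8 = 1151


a_8 = 1151


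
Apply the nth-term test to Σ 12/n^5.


lim(n→∞) 12/n^5 = 0
lim aₙ = 0 → nth-term test is INCONCLUSIVE
(Need other tests; this is actually a convergent p-series with p=5 > 1)

Inconclusive (lim aₙ = 0; need another test)


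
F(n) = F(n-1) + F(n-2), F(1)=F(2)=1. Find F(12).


Fibonacci sequence: 1, 1, 2, 3, 5, 8, 13, 21, 34, 55, 89, ...
F(12) = 144

F(12) = 144


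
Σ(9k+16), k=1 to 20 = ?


Σ(9k+16) = 9·Σk + 16·n
= 9·210 + 16·20
= 1890 + 320 = 2210

Σ = 2210


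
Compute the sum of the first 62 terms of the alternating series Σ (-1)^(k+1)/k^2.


S = 1 - 1/4 + 1/9 - 1/16 + 1/25 - 1/36 + 1/49 - 1/64 ± ...
= 0.8223
(Full series converges to +π²/12 ≈ +0.8225)

S_62 = 0.8223


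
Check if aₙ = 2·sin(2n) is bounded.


For all n, -1 ≤ sin(2n) ≤ 1, so -2 ≤ 2·sin(2n) ≤ 2
Lower bound: -2, Upper bound: 2
The sequence IS bounded

Bounded (-2 ≤ aₙ ≤ 2)


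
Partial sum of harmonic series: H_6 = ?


H_6 = 1/1 + 1/2 + 1/3 + 1/4 + 1/5 + 1/6
= 49/20
≈ 2.45

H_6 = 49/20 ≈ 2.45


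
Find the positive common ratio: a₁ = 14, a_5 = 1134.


r^(n-1) = aₙ/a₁
r^4 = 1134/14 = 81
r = 81^(1/4)
= ±3; taking r > 0 gives r = 3

r = 3


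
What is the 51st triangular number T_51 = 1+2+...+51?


n(n+1)/2 = 51×52/2 = 2652/2 = 1326

Σk = 1326


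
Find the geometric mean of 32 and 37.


GM = √(32×37) = √1184 = 34.4093

GM = 34.4093


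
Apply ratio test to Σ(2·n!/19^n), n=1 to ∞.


aₙ = 2·n!/19^n
a_{n+1}/aₙ = (n+1)!/19^(n+1) × 19^n/n!  (constant 2 cancels)
= (n+1)/19
L = lim(n→∞) (n+1)/19 = ∞
L > 1 → series DIVERGES

Diverges (ratio test: L = ∞ > 1)


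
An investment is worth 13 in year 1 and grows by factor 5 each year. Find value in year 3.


aₙ = a₁·r^(n-1)
= 13×5^2
= 13×25
= 325

a_3 = 325


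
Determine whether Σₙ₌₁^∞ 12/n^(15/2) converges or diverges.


p-series test: Σ c/n^p converges if p > 1, diverges if p ≤ 1 (constant c > 0 doesn't affect convergence).
p = 15/2
15/2 > 1 → CONVERGES

Converges (p = 15/2 > 1)


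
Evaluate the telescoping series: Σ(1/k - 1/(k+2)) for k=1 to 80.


Telescoping with gap 2: two head and two tail terms survive.
= (1 + 1/2) - (1/81 + 1/82)
= 3/2 - 1/81 - 1/82 = 4900/3321

Sum = 4900/3321


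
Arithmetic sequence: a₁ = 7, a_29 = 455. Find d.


d = (aₙ - a₁)/(n-1)
= (455 - 7)/(29-1)
= 448/28 = 16

d = 16


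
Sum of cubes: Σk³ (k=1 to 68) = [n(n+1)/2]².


n(n+1)/2 = 68×69/2 = 2346
Σk³ = 2346² = 5503716

Σk³ = 5503716


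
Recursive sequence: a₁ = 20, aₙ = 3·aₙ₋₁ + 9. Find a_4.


Computing step by step:
a_1 = 20
a_2 = 69
a_3 = 216
a_4 = 657


a_4 = 657


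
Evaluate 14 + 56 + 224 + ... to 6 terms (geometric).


Sₙ = 14×(4^6 - 1)/(4 - 1)
= 14×(4096 - 1)/3
= 14×4095/3
= 19110

S_6 = 19110


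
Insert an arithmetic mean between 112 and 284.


AM = (112 + 284)/2 = 396/2 = 198

AM = 198


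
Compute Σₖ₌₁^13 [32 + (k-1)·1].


aₙ = 32 + (13-1)×1 = 44
Sₙ = n(a₁+aₙ)/2 = 13×(32+44)/2
= 13×76/2 = 494

S_13 = 494


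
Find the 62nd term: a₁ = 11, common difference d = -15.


aₙ = a₁ + (n-1)d
= 11 + (62-1)×-15
= 11 - 915
= -904

a_62 = -904


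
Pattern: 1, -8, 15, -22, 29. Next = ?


Pattern: alternating sign, magnitude arithmetic (d=7)
Terms: 1, -8, 15, -22, 29
Next term = -36

Next term = -36


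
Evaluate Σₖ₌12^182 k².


Σₖ₌12^182 k² = Σₖ₌₁^182 k² − Σₖ₌₁^11 k²
= 182·183·365/6 − 11·12·23/6
= 2026115 − 506 = 2025609

Σk² = 2025609


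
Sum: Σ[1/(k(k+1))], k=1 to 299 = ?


1/(k(k+1)) = 1/k - 1/(k+1) (partial fractions)
Telescoping: Σ = 1 - 1/300 = 299/300

Sum = 299/300


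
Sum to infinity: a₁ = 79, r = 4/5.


S∞ = a₁/(1-r) = 79/(1 - 4/5)
= 79/(1/5)
= 395

S∞ = 395


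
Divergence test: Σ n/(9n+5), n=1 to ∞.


lim(n→∞) n/(9n+5) = 1/9 = 1/9  (divide numerator and denominator by n)
lim aₙ = 1/9 ≠ 0 → series DIVERGES

Diverges (lim aₙ = 1/9 ≠ 0)


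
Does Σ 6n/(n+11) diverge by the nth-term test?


lim(n→∞) 6n/(n+11) = 6/1 = 6  (divide numerator and denominator by n)
lim aₙ = 6 ≠ 0 → series DIVERGES

Diverges (lim aₙ = 6 ≠ 0)


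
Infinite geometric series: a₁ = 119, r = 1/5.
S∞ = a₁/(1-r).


S∞ = a₁/(1-r) = 119/(1 - 1/5)
= 119/(4/5)
= 595/4

S∞ = 595/4


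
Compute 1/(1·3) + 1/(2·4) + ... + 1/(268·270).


1/(k(k+2)) = (1/2)·(1/k - 1/(k+2)) (partial fractions)
Telescoping: Σ = (1/2)·(1 + 1/2 - 1/269 - 1/270) = 54203/72630

Sum = 54203/72630


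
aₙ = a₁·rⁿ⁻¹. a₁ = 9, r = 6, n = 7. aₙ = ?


aₙ = a₁·r^(n-1)
= 9×6^6
= 9×46656
= 419904

a_7 = 419904


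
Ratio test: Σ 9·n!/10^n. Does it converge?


aₙ = 9·n!/10^n
a_{n+1}/aₙ = (n+1)!/10^(n+1) × 10^n/n!  (constant 9 cancels)
= (n+1)/10
L = lim(n→∞) (n+1)/10 = ∞
L > 1 → series DIVERGES

Diverges (ratio test: L = ∞ > 1)


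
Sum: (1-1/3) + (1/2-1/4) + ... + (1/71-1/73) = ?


Telescoping with gap 2: two head and two tail terms survive.
= (1 + 1/2) - (1/72 + 1/73)
= 3/2 - 1/72 - 1/73 = 7739/5256

Sum = 7739/5256


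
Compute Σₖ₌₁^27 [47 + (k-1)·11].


aₙ = 47 + (27-1)×11 = 333
Sₙ = n(a₁+aₙ)/2 = 27×(47+333)/2
= 27×380/2 = 5130

S_27 = 5130


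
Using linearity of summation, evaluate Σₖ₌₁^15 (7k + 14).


Σ(7k+14) = 7·Σk + 14·n
= 7·120 + 14·15
= 840 + 210 = 1050

Σ = 1050


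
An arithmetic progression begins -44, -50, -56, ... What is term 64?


aₙ = a₁ + (n-1)d
= -44 + (64-1)×-6
= -44 - 378
= -422

a_64 = -422


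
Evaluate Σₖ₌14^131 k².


Σₖ₌14^131 k² = Σₖ₌₁^131 k² − Σₖ₌₁^13 k²
= 131·132·263/6 − 13·14·27/6
= 757966 − 819 = 757147

Σk² = 757147


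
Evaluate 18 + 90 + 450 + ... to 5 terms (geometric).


Sₙ = 18×(5^5 - 1)/(5 - 1)
= 18×(3125 - 1)/4
= 18×3124/4
= 14058

S_5 = 14058


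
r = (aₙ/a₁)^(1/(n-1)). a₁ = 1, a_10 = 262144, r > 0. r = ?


r^(n-1) = aₙ/a₁
r^9 = 262144/1 = 262144
r = 262144^(1/9)
= 4

r = 4


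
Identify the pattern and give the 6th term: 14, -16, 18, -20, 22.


Pattern: alternating sign, magnitude arithmetic (d=2)
Terms: 14, -16, 18, -20, 22
Next term = -24

Next term = -24


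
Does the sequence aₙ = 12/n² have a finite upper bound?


a₁ = 12, a₂ = 12/4, a₃ = 12/9, ...
0 < aₙ ≤ 12 for all n ≥ 1
The sequence IS bounded

Bounded (0 < aₙ ≤ 12)


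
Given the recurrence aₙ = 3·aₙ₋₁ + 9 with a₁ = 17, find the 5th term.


Computing step by step:
a_1 = 17
a_2 = 60
a_3 = 189
a_4 = 576
a_5 = 1737


a_5 = 1737


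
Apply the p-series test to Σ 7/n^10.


p-series test: Σ c/n^p converges if p > 1, diverges if p ≤ 1 (constant c > 0 doesn't affect convergence).
p = 10
10 > 1 → CONVERGES

Converges (p = 10 > 1)


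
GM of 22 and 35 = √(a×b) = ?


GM = √(22×35) = √770 = 27.7489

GM = 27.7489


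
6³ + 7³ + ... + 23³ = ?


Σₖ₌6^23 k³ = [23·24/2]² − [5·6/2]²
= 76176 − 225 = 75951

Σk³ = 75951


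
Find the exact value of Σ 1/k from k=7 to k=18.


Σₖ₌7^18 1/k = 1/7 + 1/8 + 1/9 + ... + 1/18
= 853661/816816
≈ 1.0451

Sum = 853661/816816 ≈ 1.0451


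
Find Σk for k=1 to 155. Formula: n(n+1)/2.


n(n+1)/2 = 155×156/2 = 24180/2 = 12090

Σk = 12090


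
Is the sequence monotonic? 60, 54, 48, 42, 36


Differences: -6, -6, -6, -6
All differences < 0 → strictly DECREASING

Monotonically decreasing


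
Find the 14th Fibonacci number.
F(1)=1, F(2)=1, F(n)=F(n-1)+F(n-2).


Fibonacci sequence: 1, 1, 2, 3, 5, 8, 13, 21, 34, 55, 89, ...
F(14) = 377

F(14) = 377


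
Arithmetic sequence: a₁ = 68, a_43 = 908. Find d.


d = (aₙ - a₁)/(n-1)
= (908 - 68)/(43-1)
= 840/42 = 20

d = 20


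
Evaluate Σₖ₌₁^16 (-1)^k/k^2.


S = -1 + 1/4 - 1/9 + 1/16 - 1/25 + 1/36 - 1/49 + 1/64 ± ...
= -0.8206
(Full series converges to -π²/12 ≈ -0.8225)

S_16 = -0.8206


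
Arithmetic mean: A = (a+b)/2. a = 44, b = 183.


AM = (44 + 183)/2 = 227/2 = 113.5

AM = 113.5


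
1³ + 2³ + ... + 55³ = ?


n(n+1)/2 = 55×56/2 = 1540
Σk³ = 1540² = 2371600

Σk³ = 2371600


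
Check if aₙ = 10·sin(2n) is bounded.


For all n, -1 ≤ sin(2n) ≤ 1, so -10 ≤ 10·sin(2n) ≤ 10
Lower bound: -10, Upper bound: 10
The sequence IS bounded

Bounded (-10 ≤ aₙ ≤ 10)


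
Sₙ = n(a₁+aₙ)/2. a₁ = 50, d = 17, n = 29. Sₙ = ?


aₙ = 50 + (29-1)×17 = 526
Sₙ = n(a₁+aₙ)/2 = 29×(50+526)/2
= 29×576/2 = 8352

S_29 = 8352


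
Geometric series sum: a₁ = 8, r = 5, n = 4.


Sₙ = 8×(5^4 - 1)/(5 - 1)
= 8×(625 - 1)/4
= 8×624/4
= 1248

S_4 = 1248


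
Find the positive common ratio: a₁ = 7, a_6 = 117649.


r^(n-1) = aₙ/a₁
r^5 = 117649/7 = 16807
r = 16807^(1/5)
= 7

r = 7


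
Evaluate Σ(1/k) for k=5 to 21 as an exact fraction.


Σₖ₌5^21 1/k = 1/5 + 1/6 + 1/7 + ... + 1/21
= 24241859/15519504
≈ 1.562

Sum = 24241859/15519504 ≈ 1.562


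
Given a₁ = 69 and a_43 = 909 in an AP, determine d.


d = (aₙ - a₁)/(n-1)
= (909 - 69)/(43-1)
= 840/42 = 20

d = 20


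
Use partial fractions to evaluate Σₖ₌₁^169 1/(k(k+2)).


1/(k(k+2)) = (1/2)·(1/k - 1/(k+2)) (partial fractions)
Telescoping: Σ = (1/2)·(1 + 1/2 - 1/170 - 1/171) = 10816/14535

Sum = 10816/14535


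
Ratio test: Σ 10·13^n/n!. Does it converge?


aₙ = 10·13^n/n!
a_{n+1}/aₙ = 13^(n+1)/(n+1)! × n!/13^n  (constant 10 cancels)
= 13/(n+1)
L = lim(n→∞) 13/(n+1) = 0
L < 1 → series CONVERGES

Converges (ratio test: L = 0 < 1)


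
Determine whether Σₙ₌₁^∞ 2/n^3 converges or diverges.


p-series test: Σ c/n^p converges if p > 1, diverges if p ≤ 1 (constant c > 0 doesn't affect convergence).
p = 3
3 > 1 → CONVERGES

Converges (p = 3 > 1)


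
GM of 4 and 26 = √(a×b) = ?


GM = √(4×26) = √104 = 10.198

GM = 10.198


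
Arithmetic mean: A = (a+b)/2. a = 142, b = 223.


AM = (142 + 223)/2 = 365/2 = 182.5

AM = 182.5


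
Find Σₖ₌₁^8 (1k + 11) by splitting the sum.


Σ(1k+11) = 1·Σk + 11·n
= 1·36 + 11·8
= 36 + 88 = 124

Σ = 124


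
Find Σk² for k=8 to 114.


Σₖ₌8^114 k² = Σₖ₌₁^114 k² − Σₖ₌₁^7 k²
= 114·115·229/6 − 7·8·15/6
= 500365 − 140 = 500225

Σk² = 500225


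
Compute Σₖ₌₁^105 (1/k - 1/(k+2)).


Telescoping with gap 2: two head and two tail terms survive.
= (1 + 1/2) - (1/106 + 1/107)
= 3/2 - 1/106 - 1/107 = 8400/5671

Sum = 8400/5671


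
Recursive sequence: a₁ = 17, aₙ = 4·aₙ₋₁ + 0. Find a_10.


Computing step by step:
a_1 = 17
a_2 = 68
a_3 = 272
a_4 = 1088
a_5 = 4352
a_6 = 17408
a_7 = 69632
a_8 = 278528
a_9 = 1114112
a_10 = 4456448


a_10 = 4456448


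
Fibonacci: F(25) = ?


Fibonacci sequence: 1, 1, 2, 3, 5, 8, 13, 21, 34, 55, 89, ...
F(25) = 75025

F(25) = 75025


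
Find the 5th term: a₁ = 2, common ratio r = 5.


aₙ = a₁·r^(n-1)
= 2×5^4
= 2×625
= 1250

a_5 = 1250


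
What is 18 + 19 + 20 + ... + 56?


Σₖ₌18^56 k = Σₖ₌₁^56 k − Σₖ₌₁^17 k
= 56·57/2 − 17·18/2
= 1596 − 153 = 1443

Σk = 1443


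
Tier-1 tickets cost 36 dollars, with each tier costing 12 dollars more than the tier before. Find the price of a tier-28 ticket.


aₙ = a₁ + (n-1)d
= 36 + (28-1)×12
= 36 + 324
= 360

a_28 = 360


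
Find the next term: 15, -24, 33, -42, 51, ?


Pattern: alternating sign, magnitude arithmetic (d=9)
Terms: 15, -24, 33, -42, 51
Next term = -60

Next term = -60


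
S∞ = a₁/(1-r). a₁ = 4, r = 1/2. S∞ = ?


S∞ = a₁/(1-r) = 4/(1 - 1/2)
= 4/(1/2)
= 8

S∞ = 8


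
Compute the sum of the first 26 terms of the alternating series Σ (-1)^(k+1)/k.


S = 1 - 1/2 + 1/3 - 1/4 + 1/5 - 1/6 + 1/7 - 1/8 ± ...
= 0.6743
(Full series converges to +ln(2) ≈ +0.6931)

S_26 = 0.6743


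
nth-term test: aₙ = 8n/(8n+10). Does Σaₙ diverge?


lim(n→∞) 8n/(8n+10) = 8/8 = 1  (divide numerator and denominator by n)
lim aₙ = 1 ≠ 0 → series DIVERGES

Diverges (lim aₙ = 1 ≠ 0)


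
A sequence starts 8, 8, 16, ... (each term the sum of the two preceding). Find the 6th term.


Computing iteratively: 8, 8, 16, 24, 40, 64
a_6 = 64

a_6 = 64


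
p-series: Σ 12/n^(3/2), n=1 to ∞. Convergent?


p-series test: Σ c/n^p converges if p > 1, diverges if p ≤ 1 (constant c > 0 doesn't affect convergence).
p = 3/2
3/2 > 1 → CONVERGES

Converges (p = 3/2 > 1)


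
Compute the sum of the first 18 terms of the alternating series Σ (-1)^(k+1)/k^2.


S = 1 - 1/4 + 1/9 - 1/16 + 1/25 - 1/36 + 1/49 - 1/64 ± ...
= 0.821
(Full series converges to +π²/12 ≈ +0.8225)

S_18 = 0.821


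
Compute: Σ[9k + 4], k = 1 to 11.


Σ(9k+4) = 9·Σk + 4·n
= 9·66 + 4·11
= 594 + 44 = 638

Σ = 638


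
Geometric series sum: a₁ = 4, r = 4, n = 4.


Sₙ = 4×(4^4 - 1)/(4 - 1)
= 4×(256 - 1)/3
= 4×255/3
= 340

S_4 = 340


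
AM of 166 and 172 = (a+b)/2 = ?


AM = (166 + 172)/2 = 338/2 = 169

AM = 169


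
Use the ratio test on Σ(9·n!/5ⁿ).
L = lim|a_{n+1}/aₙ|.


aₙ = 9·n!/5^n
a_{n+1}/aₙ = (n+1)!/5^(n+1) × 5^n/n!  (constant 9 cancels)
= (n+1)/5
L = lim(n→∞) (n+1)/5 = ∞
L > 1 → series DIVERGES

Diverges (ratio test: L = ∞ > 1)


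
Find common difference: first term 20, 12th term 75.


d = (aₙ - a₁)/(n-1)
= (75 - 20)/(12-1)
= 55/11 = 5

d = 5


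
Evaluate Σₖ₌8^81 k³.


Σₖ₌8^81 k³ = [81·82/2]² − [7·8/2]²
= 11029041 − 784 = 11028257

Σk³ = 11028257


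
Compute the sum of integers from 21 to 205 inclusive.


Σₖ₌21^205 k = Σₖ₌₁^205 k − Σₖ₌₁^20 k
= 205·206/2 − 20·21/2
= 21115 − 210 = 20905

Σk = 20905


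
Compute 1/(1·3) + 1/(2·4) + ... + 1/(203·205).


1/(k(k+2)) = (1/2)·(1/k - 1/(k+2)) (partial fractions)
Telescoping: Σ = (1/2)·(1 + 1/2 - 1/204 - 1/205) = 62321/83640

Sum = 62321/83640


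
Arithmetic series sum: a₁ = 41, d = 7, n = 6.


aₙ = 41 + (6-1)×7 = 76
Sₙ = n(a₁+aₙ)/2 = 6×(41+76)/2
= 6×117/2 = 351

S_6 = 351


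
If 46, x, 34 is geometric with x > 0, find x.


GM = √(46×34) = √1564 = 39.5474

GM = 39.5474


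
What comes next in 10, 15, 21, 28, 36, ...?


Pattern: triangular numbers: n(n+1)/2
Terms: 10, 15, 21, 28, 36
Next term = 45

Next term = 45


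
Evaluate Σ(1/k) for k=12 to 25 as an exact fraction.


Σₖ₌12^25 1/k = 1/12 + 1/13 + 1/14 + ... + 1/25
= 21311994931/26771144400
≈ 0.7961

Sum = 21311994931/26771144400 ≈ 0.7961


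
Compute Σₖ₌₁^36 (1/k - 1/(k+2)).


Telescoping with gap 2: two head and two tail terms survive.
= (1 + 1/2) - (1/37 + 1/38)
= 3/2 - 1/37 - 1/38 = 1017/703

Sum = 1017/703


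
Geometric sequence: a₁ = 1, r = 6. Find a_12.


aₙ = a₁·r^(n-1)
= 1×6^11
= 1×362797056
= 362797056

a_12 = 362797056


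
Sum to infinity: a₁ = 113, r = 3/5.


S∞ = a₁/(1-r) = 113/(1 - 3/5)
= 113/(2/5)
= 565/2

S∞ = 565/2


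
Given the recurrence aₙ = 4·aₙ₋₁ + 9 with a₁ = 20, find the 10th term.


Computing step by step:
a_1 = 20
a_2 = 89
a_3 = 365
a_4 = 1469
a_5 = 5885
a_6 = 23549
a_7 = 94205
a_8 = 376829
a_9 = 1507325
a_10 = 6029309


a_10 = 6029309


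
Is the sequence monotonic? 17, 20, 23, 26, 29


Differences: 3, 3, 3, 3
All differences > 0 → strictly INCREASING

Monotonically increasing


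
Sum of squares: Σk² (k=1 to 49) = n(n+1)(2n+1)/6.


n = 49
n(n+1)(2n+1)/6 = 49×50×99/6
= 242550/6 = 40425

Σk² = 40425


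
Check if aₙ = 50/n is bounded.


a₁ = 50, a₂ = 50/2, a₃ = 50/3, ...
0 < aₙ ≤ 50 for all n ≥ 1
Lower bound: 0, Upper bound: 50
The sequence IS bounded

Bounded (0 < aₙ ≤ 50)


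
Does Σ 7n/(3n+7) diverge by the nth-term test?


lim(n→∞) 7n/(3n+7) = 7/3 = 7/3  (divide numerator and denominator by n)
lim aₙ = 7/3 ≠ 0 → series DIVERGES

Diverges (lim aₙ = 7/3 ≠ 0)


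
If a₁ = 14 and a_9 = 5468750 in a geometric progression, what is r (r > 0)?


r^(n-1) = aₙ/a₁
r^8 = 5468750/14 = 390625
r = 390625^(1/8)
= ±5; taking r > 0 gives r = 5

r = 5


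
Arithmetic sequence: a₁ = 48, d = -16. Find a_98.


aₙ = a₁ + (n-1)d
= 48 + (98-1)×-16
= 48 - 1552
= -1504

a_98 = -1504


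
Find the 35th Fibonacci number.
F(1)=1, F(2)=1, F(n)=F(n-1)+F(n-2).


Fibonacci sequence: 1, 1, 2, 3, 5, 8, 13, 21, 34, 55, 89, ...
F(35) = 9227465

F(35) = 9227465


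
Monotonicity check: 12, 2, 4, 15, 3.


Differences: -10, 2, 11, -12
Difference at position 2 is +2 (> 0) but position 1 is -10 (< 0) — sequence both rises and falls
→ NOT monotonic

Not monotonic


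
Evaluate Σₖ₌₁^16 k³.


n(n+1)/2 = 16×17/2 = 136
Σk³ = 136² = 18496

Σk³ = 18496


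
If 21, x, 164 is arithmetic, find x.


AM = (21 + 164)/2 = 185/2 = 92.5

AM = 92.5


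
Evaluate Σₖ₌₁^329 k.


n(n+1)/2 = 329×330/2 = 108570/2 = 54285

Σk = 54285


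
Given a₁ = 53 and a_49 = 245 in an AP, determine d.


d = (aₙ - a₁)/(n-1)
= (245 - 53)/(49-1)
= 192/48 = 4

d = 4


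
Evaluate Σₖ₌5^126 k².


Σₖ₌5^126 k² = Σₖ₌₁^126 k² − Σₖ₌₁^4 k²
= 126·127·253/6 − 4·5·9/6
= 674751 − 30 = 674721

Σk² = 674721


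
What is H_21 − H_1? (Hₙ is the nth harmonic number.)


Σₖ₌2^21 1/k = 1/2 + 1/3 + 1/4 + ... + 1/21
= 13684885/5173168
≈ 2.6454

Sum = 13684885/5173168 ≈ 2.6454


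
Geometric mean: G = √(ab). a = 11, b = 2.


GM = √(11×2) = √22 = 4.6904

GM = 4.6904


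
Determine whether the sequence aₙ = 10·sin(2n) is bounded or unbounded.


For all n, -1 ≤ sin(2n) ≤ 1, so -10 ≤ 10·sin(2n) ≤ 10
Lower bound: -10, Upper bound: 10
The sequence IS bounded

Bounded (-10 ≤ aₙ ≤ 10)


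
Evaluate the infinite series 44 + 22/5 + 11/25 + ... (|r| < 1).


S∞ = a₁/(1-r) = 44/(1 - 1/10)
= 44/(9/10)
= 440/9

S∞ = 440/9


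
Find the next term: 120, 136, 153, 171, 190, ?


Pattern: triangular numbers: n(n+1)/2
Terms: 120, 136, 153, 171, 190
Next term = 210

Next term = 210


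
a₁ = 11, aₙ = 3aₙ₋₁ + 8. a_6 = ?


Computing step by step:
a_1 = 11
a_2 = 41
a_3 = 131
a_4 = 401
a_5 = 1211
a_6 = 3641


a_6 = 3641


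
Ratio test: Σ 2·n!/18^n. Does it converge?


aₙ = 2·n!/18^n
a_{n+1}/aₙ = (n+1)!/18^(n+1) × 18^n/n!  (constant 2 cancels)
= (n+1)/18
L = lim(n→∞) (n+1)/18 = ∞
L > 1 → series DIVERGES

Diverges (ratio test: L = ∞ > 1)


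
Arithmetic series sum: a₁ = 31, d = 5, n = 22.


aₙ = 31 + (22-1)×5 = 136
Sₙ = n(a₁+aₙ)/2 = 22×(31+136)/2
= 22×167/2 = 1837

S_22 = 1837


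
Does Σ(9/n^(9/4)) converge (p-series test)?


p-series test: Σ c/n^p converges if p > 1, diverges if p ≤ 1 (constant c > 0 doesn't affect convergence).
p = 9/4
9/4 > 1 → CONVERGES

Converges (p = 9/4 > 1)


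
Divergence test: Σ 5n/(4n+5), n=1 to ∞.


lim(n→∞) 5n/(4n+5) = 5/4 = 5/4  (divide numerator and denominator by n)
lim aₙ = 5/4 ≠ 0 → series DIVERGES

Diverges (lim aₙ = 5/4 ≠ 0)


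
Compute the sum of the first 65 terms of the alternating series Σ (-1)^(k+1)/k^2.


S = 1 - 1/4 + 1/9 - 1/16 + 1/25 - 1/36 + 1/49 - 1/64 ± ...
= 0.8226
(Full series converges to +π²/12 ≈ +0.8225)

S_65 = 0.8226


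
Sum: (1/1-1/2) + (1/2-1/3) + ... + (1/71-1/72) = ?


Telescoping: adjacent terms cancel.
= 1/1 - 1/72
= 1 - 1/72 = 71/72

Sum = 71/72


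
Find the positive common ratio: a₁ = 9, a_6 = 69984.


r^(n-1) = aₙ/a₁
r^5 = 69984/9 = 7776
r = 7776^(1/5)
= 6

r = 6


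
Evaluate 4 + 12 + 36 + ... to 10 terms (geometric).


Sₙ = 4×(3^10 - 1)/(3 - 1)
= 4×(59049 - 1)/2
= 4×59048/2
= 118096

S_10 = 118096


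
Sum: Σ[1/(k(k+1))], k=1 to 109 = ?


1/(k(k+1)) = 1/k - 1/(k+1) (partial fractions)
Telescoping: Σ = 1 - 1/110 = 109/110

Sum = 109/110


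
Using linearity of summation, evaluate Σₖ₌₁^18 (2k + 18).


Σ(2k+18) = 2·Σk + 18·n
= 2·171 + 18·18
= 342 + 324 = 666

Σ = 666


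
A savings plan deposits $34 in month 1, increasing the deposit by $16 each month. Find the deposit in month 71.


aₙ = a₁ + (n-1)d
= 34 + (71-1)×16
= 34 + 1120
= 1154

a_71 = 1154


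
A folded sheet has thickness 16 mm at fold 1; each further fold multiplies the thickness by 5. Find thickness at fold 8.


aₙ = a₁·r^(n-1)
= 16×5^7
= 16×78125
= 1250000

a_8 = 1250000


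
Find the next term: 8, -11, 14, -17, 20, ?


Pattern: alternating sign, magnitude arithmetic (d=3)
Terms: 8, -11, 14, -17, 20
Next term = -23

Next term = -23


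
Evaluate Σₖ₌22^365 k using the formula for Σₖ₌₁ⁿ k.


Σₖ₌22^365 k = Σₖ₌₁^365 k − Σₖ₌₁^21 k
= 365·366/2 − 21·22/2
= 66795 − 231 = 66564

Σk = 66564


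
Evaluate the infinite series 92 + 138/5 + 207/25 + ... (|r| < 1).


S∞ = a₁/(1-r) = 92/(1 - 3/10)
= 92/(7/10)
= 920/7

S∞ = 920/7


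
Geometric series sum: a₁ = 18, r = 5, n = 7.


Sₙ = 18×(5^7 - 1)/(5 - 1)
= 18×(78125 - 1)/4
= 18×78124/4
= 351558

S_7 = 351558


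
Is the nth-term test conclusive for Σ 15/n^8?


lim(n→∞) 15/n^8 = 0
lim aₙ = 0 → nth-term test is INCONCLUSIVE
(Need other tests; this is actually a convergent p-series with p=8 > 1)

Inconclusive (lim aₙ = 0; need another test)


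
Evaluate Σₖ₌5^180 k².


Σₖ₌5^180 k² = Σₖ₌₁^180 k² − Σₖ₌₁^4 k²
= 180·181·361/6 − 4·5·9/6
= 1960230 − 30 = 1960200

Σk² = 1960200


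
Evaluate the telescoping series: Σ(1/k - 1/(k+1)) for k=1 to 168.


Telescoping: adjacent terms cancel.
= 1/1 - 1/169
= 1 - 1/169 = 168/169

Sum = 168/169


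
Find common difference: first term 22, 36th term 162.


d = (aₙ - a₁)/(n-1)
= (162 - 22)/(36-1)
= 140/35 = 4

d = 4


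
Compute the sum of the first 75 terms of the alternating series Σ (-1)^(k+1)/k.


S = 1 - 1/2 + 1/3 - 1/4 + 1/5 - 1/6 + 1/7 - 1/8 ± ...
= 0.6998
(Full series converges to +ln(2) ≈ +0.6931)

S_75 = 0.6998


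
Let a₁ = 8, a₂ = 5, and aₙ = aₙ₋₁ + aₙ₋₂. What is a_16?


Computing iteratively: 8, 5, 13, 18, 31, 49, 80, 129, 209, 338, 547, 885, ...
a_16 = 6066

a_16 = 6066


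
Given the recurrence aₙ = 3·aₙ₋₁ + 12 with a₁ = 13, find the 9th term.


Computing step by step:
a_1 = 13
a_2 = 51
a_3 = 165
a_4 = 507
a_5 = 1533
a_6 = 4611
a_7 = 13845
a_8 = 41547
a_9 = 124653


a_9 = 124653


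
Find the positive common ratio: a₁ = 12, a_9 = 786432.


r^(n-1) = aₙ/a₁
r^8 = 786432/12 = 65536
r = 65536^(1/8)
= ±4; taking r > 0 gives r = 4

r = 4


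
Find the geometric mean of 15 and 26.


GM = √(15×26) = √390 = 19.7484

GM = 19.7484


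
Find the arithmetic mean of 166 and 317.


AM = (166 + 317)/2 = 483/2 = 241.5

AM = 241.5


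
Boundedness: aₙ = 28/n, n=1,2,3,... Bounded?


a₁ = 28, a₂ = 28/2, a₃ = 28/3, ...
0 < aₙ ≤ 28 for all n ≥ 1
Lower bound: 0, Upper bound: 28
The sequence IS bounded

Bounded (0 < aₙ ≤ 28)


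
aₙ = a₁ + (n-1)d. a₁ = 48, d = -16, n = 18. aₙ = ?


aₙ = a₁ + (n-1)d
= 48 + (18-1)×-16
= 48 - 272
= -224

a_18 = -224


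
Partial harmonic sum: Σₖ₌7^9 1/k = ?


Σₖ₌7^9 1/k = 1/7 + 1/8 + 1/9
= 191/504
≈ 0.379

Sum = 191/504 ≈ 0.379


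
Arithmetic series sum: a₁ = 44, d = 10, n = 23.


aₙ = 44 + (23-1)×10 = 264
Sₙ = n(a₁+aₙ)/2 = 23×(44+264)/2
= 23×308/2 = 3542

S_23 = 3542


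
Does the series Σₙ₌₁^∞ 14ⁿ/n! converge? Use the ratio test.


aₙ = 14^n/n!
a_{n+1}/aₙ = 14^(n+1)/(n+1)! × n!/14^n
= 14/(n+1)
L = lim(n→∞) 14/(n+1) = 0
L < 1 → series CONVERGES

Converges (ratio test: L = 0 < 1)


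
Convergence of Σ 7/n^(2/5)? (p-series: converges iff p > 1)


p-series test: Σ c/n^p converges if p > 1, diverges if p ≤ 1 (constant c > 0 doesn't affect convergence).
p = 2/5
2/5 ≤ 1 → DIVERGES

Diverges (p = 2/5 ≤ 1)


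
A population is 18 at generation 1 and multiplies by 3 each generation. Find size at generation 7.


aₙ = a₁·r^(n-1)
= 18×3^6
= 18×729
= 13122

a_7 = 13122


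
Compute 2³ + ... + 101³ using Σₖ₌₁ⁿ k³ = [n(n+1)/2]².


Σₖ₌2^101 k³ = [101·102/2]² − [1·2/2]²
= 26532801 − 1 = 26532800

Σk³ = 26532800


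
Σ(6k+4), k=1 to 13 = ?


Σ(6k+4) = 6·Σk + 4·n
= 6·91 + 4·13
= 546 + 52 = 598

Σ = 598


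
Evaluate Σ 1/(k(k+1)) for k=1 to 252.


1/(k(k+1)) = 1/k - 1/(k+1) (partial fractions)
Telescoping: Σ = 1 - 1/253 = 252/253

Sum = 252/253


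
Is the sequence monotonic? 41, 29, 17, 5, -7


Differences: -12, -12, -12, -12
All differences < 0 → strictly DECREASING

Monotonically decreasing


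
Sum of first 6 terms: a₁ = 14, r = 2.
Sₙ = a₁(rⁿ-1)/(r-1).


Sₙ = 14×(2^6 - 1)/(2 - 1)
= 14×(64 - 1)/1
= 14×63/1
= 882

S_6 = 882


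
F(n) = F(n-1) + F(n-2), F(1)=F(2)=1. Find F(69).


Fibonacci sequence: 1, 1, 2, 3, 5, 8, 13, 21, 34, 55, 89, ...
F(69) = 117669030460994

F(69) = 117669030460994


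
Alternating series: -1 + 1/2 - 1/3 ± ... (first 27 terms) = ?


S = -1 + 1/2 - 1/3 + 1/4 - 1/5 + 1/6 - 1/7 + 1/8 ± ...
= -0.7113
(Full series converges to -ln(2) ≈ -0.6931)

S_27 = -0.7113


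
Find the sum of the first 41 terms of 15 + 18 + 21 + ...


aₙ = 15 + (41-1)×3 = 135
Sₙ = n(a₁+aₙ)/2 = 41×(15+135)/2
= 41×150/2 = 3075

S_41 = 3075


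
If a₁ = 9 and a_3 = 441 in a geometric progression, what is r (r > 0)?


r^(n-1) = aₙ/a₁
r^2 = 441/9 = 49
r = 49^(1/2)
= ±7; taking r > 0 gives r = 7

r = 7


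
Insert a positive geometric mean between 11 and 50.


GM = √(11×50) = √550 = 23.4521

GM = 23.4521


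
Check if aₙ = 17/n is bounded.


a₁ = 17, a₂ = 17/2, a₃ = 17/3, ...
0 < aₙ ≤ 17 for all n ≥ 1
Lower bound: 0, Upper bound: 17
The sequence IS bounded

Bounded (0 < aₙ ≤ 17)


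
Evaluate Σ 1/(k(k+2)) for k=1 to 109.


1/(k(k+2)) = (1/2)·(1/k - 1/(k+2)) (partial fractions)
Telescoping: Σ = (1/2)·(1 + 1/2 - 1/110 - 1/111) = 9047/12210

Sum = 9047/12210


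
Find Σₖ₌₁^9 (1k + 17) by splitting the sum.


Σ(1k+17) = 1·Σk + 17·n
= 1·45 + 17·9
= 45 + 153 = 198

Σ = 198


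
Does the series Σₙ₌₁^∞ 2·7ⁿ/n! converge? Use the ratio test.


aₙ = 2·7^n/n!
a_{n+1}/aₙ = 7^(n+1)/(n+1)! × n!/7^n  (constant 2 cancels)
= 7/(n+1)
L = lim(n→∞) 7/(n+1) = 0
L < 1 → series CONVERGES

Converges (ratio test: L = 0 < 1)


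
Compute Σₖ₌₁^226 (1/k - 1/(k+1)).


Telescoping: adjacent terms cancel.
= 1/1 - 1/227
= 1 - 1/227 = 226/227

Sum = 226/227


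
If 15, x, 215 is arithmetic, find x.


AM = (15 + 215)/2 = 230/2 = 115

AM = 115


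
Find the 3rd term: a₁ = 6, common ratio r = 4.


aₙ = a₁·r^(n-1)
= 6×4^2
= 6×16
= 96

a_3 = 96


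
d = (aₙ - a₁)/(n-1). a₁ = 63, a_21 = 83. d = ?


d = (aₙ - a₁)/(n-1)
= (83 - 63)/(21-1)
= 20/20 = 1

d = 1


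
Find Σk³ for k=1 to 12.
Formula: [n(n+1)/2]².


n(n+1)/2 = 12×13/2 = 78
Σk³ = 78² = 6084

Σk³ = 6084


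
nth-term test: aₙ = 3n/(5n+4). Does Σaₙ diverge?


lim(n→∞) 3n/(5n+4) = 3/5 = 3/5  (divide numerator and denominator by n)
lim aₙ = 3/5 ≠ 0 → series DIVERGES

Diverges (lim aₙ = 3/5 ≠ 0)


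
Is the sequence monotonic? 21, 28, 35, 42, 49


Differences: 7, 7, 7, 7
All differences > 0 → strictly INCREASING

Monotonically increasing


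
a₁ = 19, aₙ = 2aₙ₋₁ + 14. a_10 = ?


Computing step by step:
a_1 = 19
a_2 = 52
a_3 = 118
a_4 = 250
a_5 = 514
a_6 = 1042
a_7 = 2098
a_8 = 4210
a_9 = 8434
a_10 = 16882


a_10 = 16882


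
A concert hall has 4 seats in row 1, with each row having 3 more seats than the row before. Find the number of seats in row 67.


aₙ = a₁ + (n-1)d
= 4 + (67-1)×3
= 4 + 198
= 202

a_67 = 202


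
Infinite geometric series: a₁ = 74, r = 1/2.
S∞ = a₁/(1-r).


S∞ = a₁/(1-r) = 74/(1 - 1/2)
= 74/(1/2)
= 148

S∞ = 148


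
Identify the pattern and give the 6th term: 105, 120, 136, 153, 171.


Pattern: triangular numbers: n(n+1)/2
Terms: 105, 120, 136, 153, 171
Next term = 190

Next term = 190


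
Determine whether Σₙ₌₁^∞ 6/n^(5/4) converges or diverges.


p-series test: Σ c/n^p converges if p > 1, diverges if p ≤ 1 (constant c > 0 doesn't affect convergence).
p = 5/4
5/4 > 1 → CONVERGES

Converges (p = 5/4 > 1)


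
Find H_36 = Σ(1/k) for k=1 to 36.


H_36 = 1/1 + 1/2 + 1/3 + ... + 1/36
= 54801925434709/13127595717600
≈ 4.1746

H_36 = 54801925434709/13127595717600 ≈ 4.1746


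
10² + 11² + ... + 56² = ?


Σₖ₌10^56 k² = Σₖ₌₁^56 k² − Σₖ₌₁^9 k²
= 56·57·113/6 − 9·10·19/6
= 60116 − 285 = 59831

Σk² = 59831


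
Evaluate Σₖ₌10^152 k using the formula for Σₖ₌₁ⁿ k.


Σₖ₌10^152 k = Σₖ₌₁^152 k − Σₖ₌₁^9 k
= 152·153/2 − 9·10/2
= 11628 − 45 = 11583

Σk = 11583


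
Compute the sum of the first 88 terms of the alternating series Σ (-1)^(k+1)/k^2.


S = 1 - 1/4 + 1/9 - 1/16 + 1/25 - 1/36 + 1/49 - 1/64 ± ...
= 0.8224
(Full series converges to +π²/12 ≈ +0.8225)

S_88 = 0.8224


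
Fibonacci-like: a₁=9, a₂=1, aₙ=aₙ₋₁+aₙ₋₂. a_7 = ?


Computing iteratively: 9, 1, 10, 11, 21, 32, 53
a_7 = 53

a_7 = 53


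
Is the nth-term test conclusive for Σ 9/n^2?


lim(n→∞) 9/n^2 = 0
lim aₙ = 0 → nth-term test is INCONCLUSIVE
(Need other tests; this is actually a convergent p-series with p=2 > 1)

Inconclusive (lim aₙ = 0; need another test)


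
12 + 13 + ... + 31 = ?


Σₖ₌12^31 k = Σₖ₌₁^31 k − Σₖ₌₁^11 k
= 31·32/2 − 11·12/2
= 496 − 66 = 430

Σk = 430


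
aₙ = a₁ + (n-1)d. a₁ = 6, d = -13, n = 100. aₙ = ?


aₙ = a₁ + (n-1)d
= 6 + (100-1)×-13
= 6 - 1287
= -1281

a_100 = -1281


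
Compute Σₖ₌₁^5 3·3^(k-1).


Sₙ = 3×(3^5 - 1)/(3 - 1)
= 3×(243 - 1)/2
= 3×242/2
= 363

S_5 = 363


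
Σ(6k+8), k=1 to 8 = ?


Σ(6k+8) = 6·Σk + 8·n
= 6·36 + 8·8
= 216 + 64 = 280

Σ = 280


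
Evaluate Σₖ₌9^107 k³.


Σₖ₌9^107 k³ = [107·108/2]² − [8·9/2]²
= 33385284 − 1296 = 33383988

Σk³ = 33383988


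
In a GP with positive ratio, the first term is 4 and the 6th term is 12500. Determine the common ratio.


r^(n-1) = aₙ/a₁
r^5 = 12500/4 = 3125
r = 3125^(1/5)
= 5

r = 5


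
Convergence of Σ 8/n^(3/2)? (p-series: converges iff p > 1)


p-series test: Σ c/n^p converges if p > 1, diverges if p ≤ 1 (constant c > 0 doesn't affect convergence).
p = 3/2
3/2 > 1 → CONVERGES

Converges (p = 3/2 > 1)


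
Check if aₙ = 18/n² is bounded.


a₁ = 18, a₂ = 18/4, a₃ = 18/9, ...
0 < aₙ ≤ 18 for all n ≥ 1
The sequence IS bounded

Bounded (0 < aₙ ≤ 18)


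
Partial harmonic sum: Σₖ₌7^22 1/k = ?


Σₖ₌7^22 1/k = 1/7 + 1/8 + 1/9 + ... + 1/22
= 32094677/25865840
≈ 1.2408

Sum = 32094677/25865840 ≈ 1.2408


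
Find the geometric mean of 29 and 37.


GM = √(29×37) = √1073 = 32.7567

GM = 32.7567


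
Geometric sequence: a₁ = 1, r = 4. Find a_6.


aₙ = a₁·r^(n-1)
= 1×4^5
= 1×1024
= 1024

a_6 = 1024


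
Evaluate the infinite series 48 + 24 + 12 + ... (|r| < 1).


S∞ = a₁/(1-r) = 48/(1 - 1/2)
= 48/(1/2)
= 96

S∞ = 96


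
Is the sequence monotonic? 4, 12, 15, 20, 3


Differences: 8, 3, 5, -17
Difference at position 1 is +8 (> 0) but position 4 is -17 (< 0) — sequence both rises and falls
→ NOT monotonic

Not monotonic


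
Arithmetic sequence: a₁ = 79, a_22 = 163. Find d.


d = (aₙ - a₁)/(n-1)
= (163 - 79)/(22-1)
= 84/21 = 4

d = 4


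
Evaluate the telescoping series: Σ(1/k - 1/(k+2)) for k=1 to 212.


Telescoping with gap 2: two head and two tail terms survive.
= (1 + 1/2) - (1/213 + 1/214)
= 3/2 - 1/213 - 1/214 = 33973/22791

Sum = 33973/22791


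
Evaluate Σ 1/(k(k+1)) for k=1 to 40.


1/(k(k+1)) = 1/k - 1/(k+1) (partial fractions)
Telescoping: Σ = 1 - 1/41 = 40/41

Sum = 40/41


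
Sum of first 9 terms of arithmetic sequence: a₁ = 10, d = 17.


aₙ = 10 + (9-1)×17 = 146
Sₙ = n(a₁+aₙ)/2 = 9×(10+146)/2
= 9×156/2 = 702

S_9 = 702


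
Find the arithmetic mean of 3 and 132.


AM = (3 + 132)/2 = 135/2 = 67.5

AM = 67.5


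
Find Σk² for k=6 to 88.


Σₖ₌6^88 k² = Σₖ₌₁^88 k² − Σₖ₌₁^5 k²
= 88·89·177/6 − 5·6·11/6
= 231044 − 55 = 230989

Σk² = 230989


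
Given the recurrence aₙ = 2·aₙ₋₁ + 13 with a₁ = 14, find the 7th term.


Computing step by step:
a_1 = 14
a_2 = 41
a_3 = 95
a_4 = 203
a_5 = 419
a_6 = 851
a_7 = 1715


a_7 = 1715


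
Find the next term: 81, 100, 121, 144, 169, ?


Pattern: perfect squares: n²
Terms: 81, 100, 121, 144, 169
Next term = 196

Next term = 196


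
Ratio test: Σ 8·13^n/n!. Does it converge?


aₙ = 8·13^n/n!
a_{n+1}/aₙ = 13^(n+1)/(n+1)! × n!/13^n  (constant 8 cancels)
= 13/(n+1)
L = lim(n→∞) 13/(n+1) = 0
L < 1 → series CONVERGES

Converges (ratio test: L = 0 < 1)


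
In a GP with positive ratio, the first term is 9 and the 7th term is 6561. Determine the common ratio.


r^(n-1) = aₙ/a₁
r^6 = 6561/9 = 729
r = 729^(1/6)
= ±3; taking r > 0 gives r = 3

r = 3


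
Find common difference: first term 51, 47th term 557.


d = (aₙ - a₁)/(n-1)
= (557 - 51)/(47-1)
= 506/46 = 11

d = 11


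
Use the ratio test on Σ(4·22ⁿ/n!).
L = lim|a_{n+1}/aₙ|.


aₙ = 4·22^n/n!
a_{n+1}/aₙ = 22^(n+1)/(n+1)! × n!/22^n  (constant 4 cancels)
= 22/(n+1)
L = lim(n→∞) 22/(n+1) = 0
L < 1 → series CONVERGES

Converges (ratio test: L = 0 < 1)


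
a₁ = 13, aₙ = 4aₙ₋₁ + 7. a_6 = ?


Computing step by step:
a_1 = 13
a_2 = 59
a_3 = 243
a_4 = 979
a_5 = 3923
a_6 = 15699


a_6 = 15699


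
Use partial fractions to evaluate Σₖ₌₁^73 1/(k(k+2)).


1/(k(k+2)) = (1/2)·(1/k - 1/(k+2)) (partial fractions)
Telescoping: Σ = (1/2)·(1 + 1/2 - 1/74 - 1/75) = 2044/2775

Sum = 2044/2775


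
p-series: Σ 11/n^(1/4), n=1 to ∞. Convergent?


p-series test: Σ c/n^p converges if p > 1, diverges if p ≤ 1 (constant c > 0 doesn't affect convergence).
p = 1/4
1/4 ≤ 1 → DIVERGES

Diverges (p = 1/4 ≤ 1)


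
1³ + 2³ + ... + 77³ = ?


n(n+1)/2 = 77×78/2 = 3003
Σk³ = 3003² = 9018009

Σk³ = 9018009


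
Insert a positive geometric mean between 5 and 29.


GM = √(5×29) = √145 = 12.0416

GM = 12.0416


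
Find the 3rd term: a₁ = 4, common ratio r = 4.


aₙ = a₁·r^(n-1)
= 4×4^2
= 4×16
= 64

a_3 = 64


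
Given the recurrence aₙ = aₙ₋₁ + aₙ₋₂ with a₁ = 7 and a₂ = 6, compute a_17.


Computing iteratively: 7, 6, 13, 19, 32, 51, 83, 134, 217, 351, 568, 919, ...
a_17 = 10192

a_17 = 10192


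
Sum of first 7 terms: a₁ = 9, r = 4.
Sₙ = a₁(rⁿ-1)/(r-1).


Sₙ = 9×(4^7 - 1)/(4 - 1)
= 9×(16384 - 1)/3
= 9×16383/3
= 49149

S_7 = 49149


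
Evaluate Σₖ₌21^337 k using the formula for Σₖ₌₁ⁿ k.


Σₖ₌21^337 k = Σₖ₌₁^337 k − Σₖ₌₁^20 k
= 337·338/2 − 20·21/2
= 56953 − 210 = 56743

Σk = 56743


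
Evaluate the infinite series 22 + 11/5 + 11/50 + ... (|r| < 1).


S∞ = a₁/(1-r) = 22/(1 - 1/10)
= 22/(9/10)
= 220/9

S∞ = 220/9


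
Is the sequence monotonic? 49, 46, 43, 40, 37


Differences: -3, -3, -3, -3
All differences < 0 → strictly DECREASING

Monotonically decreasing


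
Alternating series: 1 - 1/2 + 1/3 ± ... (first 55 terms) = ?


S = 1 - 1/2 + 1/3 - 1/4 + 1/5 - 1/6 + 1/7 - 1/8 ± ...
= 0.7022
(Full series converges to +ln(2) ≈ +0.6931)

S_55 = 0.7022


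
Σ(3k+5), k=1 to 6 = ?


Σ(3k+5) = 3·Σk + 5·n
= 3·21 + 5·6
= 63 + 30 = 93

Σ = 93


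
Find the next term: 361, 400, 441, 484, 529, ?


Pattern: perfect squares: n²
Terms: 361, 400, 441, 484, 529
Next term = 576

Next term = 576


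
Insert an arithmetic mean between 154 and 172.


AM = (154 + 172)/2 = 326/2 = 163

AM = 163


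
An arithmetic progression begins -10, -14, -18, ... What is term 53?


aₙ = a₁ + (n-1)d
= -10 + (53-1)×-4
= -10 - 208
= -218

a_53 = -218


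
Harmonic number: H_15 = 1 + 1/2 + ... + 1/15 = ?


H_15 = 1/1 + 1/2 + 1/3 + ... + 1/15
= 1195757/360360
≈ 3.3182

H_15 = 1195757/360360 ≈ 3.3182


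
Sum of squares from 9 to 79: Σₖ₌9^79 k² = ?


Σₖ₌9^79 k² = Σₖ₌₁^79 k² − Σₖ₌₁^8 k²
= 79·80·159/6 − 8·9·17/6
= 167480 − 204 = 167276

Σk² = 167276


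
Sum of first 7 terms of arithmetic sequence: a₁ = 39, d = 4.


aₙ = 39 + (7-1)×4 = 63
Sₙ = n(a₁+aₙ)/2 = 7×(39+63)/2
= 7×102/2 = 357

S_7 = 357


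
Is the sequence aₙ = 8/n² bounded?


a₁ = 8, a₂ = 8/4, a₃ = 8/9, ...
0 < aₙ ≤ 8 for all n ≥ 1
The sequence IS bounded

Bounded (0 < aₙ ≤ 8)


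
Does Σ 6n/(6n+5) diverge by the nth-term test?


lim(n→∞) 6n/(6n+5) = 6/6 = 1  (divide numerator and denominator by n)
lim aₙ = 1 ≠ 0 → series DIVERGES

Diverges (lim aₙ = 1 ≠ 0)


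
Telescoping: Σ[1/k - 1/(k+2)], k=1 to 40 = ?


Telescoping with gap 2: two head and two tail terms survive.
= (1 + 1/2) - (1/41 + 1/42)
= 3/2 - 1/41 - 1/42 = 1250/861

Sum = 1250/861


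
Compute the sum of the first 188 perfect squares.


n = 188
n(n+1)(2n+1)/6 = 188×189×377/6
= 13395564/6 = 2232594

Σk² = 2232594


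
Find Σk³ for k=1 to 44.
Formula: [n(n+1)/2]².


n(n+1)/2 = 44×45/2 = 990
Σk³ = 990² = 980100

Σk³ = 980100


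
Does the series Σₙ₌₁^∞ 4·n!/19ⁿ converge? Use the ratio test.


aₙ = 4·n!/19^n
a_{n+1}/aₙ = (n+1)!/19^(n+1) × 19^n/n!  (constant 4 cancels)
= (n+1)/19
L = lim(n→∞) (n+1)/19 = ∞
L > 1 → series DIVERGES

Diverges (ratio test: L = ∞ > 1)


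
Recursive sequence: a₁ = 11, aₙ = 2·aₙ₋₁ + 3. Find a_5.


Computing step by step:
a_1 = 11
a_2 = 25
a_3 = 53
a_4 = 109
a_5 = 221


a_5 = 221


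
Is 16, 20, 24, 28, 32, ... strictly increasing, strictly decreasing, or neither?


Differences: 4, 4, 4, 4
All differences > 0 → strictly INCREASING

Monotonically increasing


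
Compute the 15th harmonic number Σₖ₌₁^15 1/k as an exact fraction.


H_15 = 1/1 + 1/2 + 1/3 + ... + 1/15
= 1195757/360360
≈ 3.3182

H_15 = 1195757/360360 ≈ 3.3182
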